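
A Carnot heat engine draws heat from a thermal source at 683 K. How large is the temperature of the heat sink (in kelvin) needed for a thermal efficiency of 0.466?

From η = 1 − T_C/T_H, T_C = T_H·(1 − η) = 683.00 × (1 − 0.466) = 365 K.

T_C ≈ 365 K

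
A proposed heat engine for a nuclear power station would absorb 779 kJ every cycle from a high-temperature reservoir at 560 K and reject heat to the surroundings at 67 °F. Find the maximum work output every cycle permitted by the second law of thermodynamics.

T_C = 67 °F → (67 − 32) × 5/9 = 19.44 °C = 292.59 K.
By the Carnot theorem, η_max = 1 − T_C/T_H = 1 − 292.59/560.00 = 0.4775.
W_max = η_max · Q_H = 0.4775 × 779 = 372 kJ.

W_max ≈ 372 kJ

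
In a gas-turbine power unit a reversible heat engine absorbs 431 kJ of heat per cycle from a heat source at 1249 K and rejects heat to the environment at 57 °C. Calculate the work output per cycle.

T_C = 57 °C → 57 + 273.15 = 330.15 K.
Carnot efficiency: η = 1 − T_C/T_H = 1 − 330.15/1249.00 = 0.7357.
W = η·Q_H = 0.7357 × 431 = 317 kJ.

W ≈ 317 kJ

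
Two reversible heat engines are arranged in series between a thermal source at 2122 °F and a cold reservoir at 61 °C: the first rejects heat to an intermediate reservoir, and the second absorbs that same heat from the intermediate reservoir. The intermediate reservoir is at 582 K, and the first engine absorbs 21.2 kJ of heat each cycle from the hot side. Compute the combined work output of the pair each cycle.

T_H = 2122 °F → (2122 − 32) × 5/9 = 1161.11 °C = 1434.26 K.
T_C = 61 °C → 61 + 273.15 = 334.15 K.
Two reversible stages in series are equivalent to a single Carnot engine between T_H and T_C, so η_total = 1 − T_C/T_H = 1 − 334.15/1434.26 = 0.7670.
W_total = η_total · Q_H = 0.7670 × 21.2 = 16.26 kJ.

W_total ≈ 16.26 kJ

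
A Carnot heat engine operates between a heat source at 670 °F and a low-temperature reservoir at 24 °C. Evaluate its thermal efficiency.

η ≈ 0.527

T_H = 670 °F → (670 − 32) × 5/9 = 354.44 °C = 627.59 K.
T_C = 24 °C → 24 + 273.15 = 297.15 K.
Since the cycle is reversible, η = 1 − T_C/T_H = 1 − 297.15/627.59 = 0.527.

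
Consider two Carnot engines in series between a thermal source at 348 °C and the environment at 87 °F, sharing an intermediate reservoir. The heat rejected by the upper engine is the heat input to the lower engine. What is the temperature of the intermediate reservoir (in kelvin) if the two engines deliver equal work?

T_H = 348 °C → 348 + 273.15 = 621.15 K.
T_C = 87 °F → (87 − 32) × 5/9 = 30.56 °C = 303.71 K.
For reversible stages Q_m = Q_H·(T_m/T_H). Setting W₁ = Q_H(1 − T_m/T_H) equal to W₂ = Q_m(1 − T_C/T_m) = Q_H·(T_m − T_C)/T_H gives T_H − T_m = T_m − T_C, so T_m = (T_H + T_C)/2 = (621.15 + 303.71)/2 = 462.4 K.

T_m ≈ 462.4 K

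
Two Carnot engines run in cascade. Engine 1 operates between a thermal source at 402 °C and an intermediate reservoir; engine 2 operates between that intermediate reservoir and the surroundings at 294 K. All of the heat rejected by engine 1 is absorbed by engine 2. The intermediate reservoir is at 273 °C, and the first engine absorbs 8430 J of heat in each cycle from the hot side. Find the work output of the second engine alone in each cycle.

T_H = 402 °C → 402 + 273.15 = 675.15 K.
T_m = 273 °C → 273 + 273.15 = 546.15 K.
Heat entering the second stage: Q_m = Q_H·(T_m/T_H) = 8430 × 546.15/675.15 = 6820 J.
Second-stage efficiency η₂ = 1 − T_C/T_m = 1 − 294.00/546.15 = 0.4617, so W₂ = η₂·Q_m = 3150 J.

W₂ ≈ 3150 J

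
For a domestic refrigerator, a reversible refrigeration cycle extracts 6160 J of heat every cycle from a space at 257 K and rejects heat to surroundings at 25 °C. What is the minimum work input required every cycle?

W_in ≈ 986.3 J

T_H = 25 °C → 25 + 273.15 = 298.15 K.
The reversible coefficient of performance is COP_R = T_C/(T_H − T_C) = 257.00/41.15 = 6.2454.
W = Q_C/COP_R = 6160/6.2454 = 986.3 J.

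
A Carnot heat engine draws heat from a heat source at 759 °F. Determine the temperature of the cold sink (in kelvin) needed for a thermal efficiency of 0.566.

T_H = 759 °F → (759 − 32) × 5/9 = 403.89 °C = 677.04 K.
From η = 1 − T_C/T_H, T_C = T_H·(1 − η) = 677.04 × (1 − 0.566) = 294 K.

T_C ≈ 294 K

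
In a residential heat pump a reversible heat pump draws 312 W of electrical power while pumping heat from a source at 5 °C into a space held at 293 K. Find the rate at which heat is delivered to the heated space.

Q̇_H ≈ 6160 W

T_C = 5 °C → 5 + 273.15 = 278.15 K.
The Carnot heat-pump COP is COP_HP = T_H/(T_H − T_C) = 293.00/14.85 = 19.7306.
Q_H = COP_HP · W = 19.7306 × 312 = 6160 W.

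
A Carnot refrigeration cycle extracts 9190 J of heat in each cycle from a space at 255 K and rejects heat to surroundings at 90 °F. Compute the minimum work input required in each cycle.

W_in ≈ 1820 J

T_H = 90 °F → (90 − 32) × 5/9 = 32.22 °C = 305.37 K.
Carnot COP: COP_R = T_C/(T_H − T_C) = 255.00/50.37 = 5.0623.
W = Q_C/COP_R = 9190/5.0623 = 1820 J.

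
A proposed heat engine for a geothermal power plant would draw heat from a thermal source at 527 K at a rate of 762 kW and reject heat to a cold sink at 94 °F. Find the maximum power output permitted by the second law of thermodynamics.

Ẇ_max ≈ 317.2 kW

T_C = 94 °F → (94 − 32) × 5/9 = 34.44 °C = 307.59 K.
The second-law ceiling is the Carnot efficiency, η_max = 1 − T_C/T_H = 1 − 307.59/527.00 = 0.4163.
W_max = η_max · Q_H = 0.4163 × 762 = 317.2 kW.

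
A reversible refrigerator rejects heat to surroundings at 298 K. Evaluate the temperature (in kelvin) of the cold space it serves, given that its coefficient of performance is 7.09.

COP_R = T_C/(T_H − T_C) ⇒ T_C = T_H·COP_R/(1 + COP_R) = 298.00 × 7.09/(1 + 7.09) = 261 K.

T_C ≈ 261 K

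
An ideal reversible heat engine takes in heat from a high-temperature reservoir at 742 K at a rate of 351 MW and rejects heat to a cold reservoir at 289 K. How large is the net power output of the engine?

Carnot efficiency: η = 1 − T_C/T_H = 1 − 289.00/742.00 = 0.6105.
W = η·Q_H = 0.6105 × 351 = 214 MW.

Ẇ ≈ 214 MW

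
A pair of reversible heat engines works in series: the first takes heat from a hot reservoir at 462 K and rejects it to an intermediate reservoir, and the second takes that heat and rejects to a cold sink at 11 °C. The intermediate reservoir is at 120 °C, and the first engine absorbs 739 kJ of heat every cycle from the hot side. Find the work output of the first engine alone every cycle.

W₁ ≈ 110 kJ

T_C = 11 °C → 11 + 273.15 = 284.15 K.
T_m = 120 °C → 120 + 273.15 = 393.15 K.
First-stage efficiency η₁ = 1 − T_m/T_H = 1 − 393.15/462.00 = 0.1490.
W₁ = η₁·Q_H = 0.1490 × 739 = 110 kJ.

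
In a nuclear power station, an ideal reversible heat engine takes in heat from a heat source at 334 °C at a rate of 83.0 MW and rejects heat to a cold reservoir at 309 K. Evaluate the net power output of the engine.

Ẇ ≈ 40.76 MW

T_H = 334 °C → 334 + 273.15 = 607.15 K.
Since the cycle is reversible, η = 1 − T_C/T_H = 1 − 309.00/607.15 = 0.4911.
W = η·Q_H = 0.4911 × 83.0 = 40.76 MW.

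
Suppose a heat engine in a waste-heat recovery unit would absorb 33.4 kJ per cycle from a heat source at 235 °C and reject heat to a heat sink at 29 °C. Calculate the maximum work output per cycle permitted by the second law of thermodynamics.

T_H = 235 °C → 235 + 273.15 = 508.15 K.
T_C = 29 °C → 29 + 273.15 = 302.15 K.
By the Carnot theorem, η_max = 1 − T_C/T_H = 1 − 302.15/508.15 = 0.4054.
W_max = η_max · Q_H = 0.4054 × 33.4 = 13.5 kJ.

W_max ≈ 13.5 kJ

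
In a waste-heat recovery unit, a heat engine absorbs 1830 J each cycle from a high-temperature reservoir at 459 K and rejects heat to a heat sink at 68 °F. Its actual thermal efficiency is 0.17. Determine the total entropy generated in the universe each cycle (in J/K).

ΔS_univ ≈ 1.19 J/K

T_C = 68 °F → (68 − 32) × 5/9 = 20.00 °C = 293.15 K.
W = η·Q_H = 0.17 × 1830 = 311.1 J, so Q_C = Q_H − W = 1519 J.
The hot reservoir loses entropy Q_H/T_H = 1830/459.00 = 3.987 J/K; the cold reservoir gains Q_C/T_C = 1519/293.15 = 5.181 J/K.
ΔS_univ = −Q_H/T_H + Q_C/T_C = 1.19 J/K (> 0, since η = 0.17 < η_Carnot = 0.361).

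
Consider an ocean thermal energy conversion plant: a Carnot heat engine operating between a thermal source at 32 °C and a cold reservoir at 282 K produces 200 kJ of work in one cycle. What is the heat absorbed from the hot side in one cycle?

T_H = 32 °C → 32 + 273.15 = 305.15 K.
η_rev = 1 − T_C/T_H = 1 − 282.00/305.15 = 0.0759.
Q_H = W/η = 200/0.0759 = 2640 kJ.

Q_H ≈ 2640 kJ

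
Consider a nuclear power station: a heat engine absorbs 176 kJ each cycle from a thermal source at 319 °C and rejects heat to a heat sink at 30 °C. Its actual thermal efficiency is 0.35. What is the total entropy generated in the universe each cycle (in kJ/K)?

T_H = 319 °C → 319 + 273.15 = 592.15 K.
T_C = 30 °C → 30 + 273.15 = 303.15 K.
W = η·Q_H = 0.35 × 176 = 61.60 kJ, so Q_C = Q_H − W = 114.4 kJ.
The hot reservoir loses entropy Q_H/T_H = 176/592.15 = 0.2972 kJ/K; the cold reservoir gains Q_C/T_C = 114.4/303.15 = 0.3774 kJ/K.
ΔS_univ = −Q_H/T_H + Q_C/T_C = 0.08015 kJ/K (> 0, since η = 0.35 < η_Carnot = 0.488).

ΔS_univ ≈ 0.08015 kJ/K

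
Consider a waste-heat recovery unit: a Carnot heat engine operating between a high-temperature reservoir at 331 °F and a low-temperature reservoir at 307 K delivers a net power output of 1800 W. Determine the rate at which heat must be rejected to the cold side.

T_H = 331 °F → (331 − 32) × 5/9 = 166.11 °C = 439.26 K.
The Carnot efficiency is η = 1 − T_C/T_H = 1 − 307.00/439.26 = 0.3011.
Since Q_C/Q_H = T_C/T_H and Q_H = W/η, Q_C = W·T_C/(T_H − T_C) = 1800 × 307.00/132.26 = 4180 W.

Q̇_C ≈ 4180 W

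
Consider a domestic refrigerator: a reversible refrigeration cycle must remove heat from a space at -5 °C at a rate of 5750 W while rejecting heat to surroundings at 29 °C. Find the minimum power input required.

T_H = 29 °C → 29 + 273.15 = 302.15 K.
T_C = -5 °C → -5 + 273.15 = 268.15 K.
Carnot COP: COP_R = T_C/(T_H − T_C) = 268.15/34.00 = 7.8868.
W = Q_C/COP_R = 5750/7.8868 = 729 W.

Ẇ_in ≈ 729 W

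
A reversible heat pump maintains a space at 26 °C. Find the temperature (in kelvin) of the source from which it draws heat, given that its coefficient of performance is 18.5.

T_C ≈ 283.0 K

T_H = 26 °C → 26 + 273.15 = 299.15 K.
COP_HP = T_H/(T_H − T_C) ⇒ T_C = T_H·(COP_HP − 1)/COP_HP = 299.15 × (18.5 − 1)/18.5 = 283.0 K.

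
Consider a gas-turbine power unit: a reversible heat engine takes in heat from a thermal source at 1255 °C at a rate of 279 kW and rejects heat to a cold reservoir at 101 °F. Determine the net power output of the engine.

Ẇ ≈ 222 kW

T_H = 1255 °C → 1255 + 273.15 = 1528.15 K.
T_C = 101 °F → (101 − 32) × 5/9 = 38.33 °C = 311.48 K.
For a reversible engine, η = 1 − T_C/T_H = 1 − 311.48/1528.15 = 0.7962.
W = η·Q_H = 0.7962 × 279 = 222 kW.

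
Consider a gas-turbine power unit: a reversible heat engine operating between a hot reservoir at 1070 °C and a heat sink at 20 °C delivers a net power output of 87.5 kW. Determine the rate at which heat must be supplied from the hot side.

T_H = 1070 °C → 1070 + 273.15 = 1343.15 K.
T_C = 20 °C → 20 + 273.15 = 293.15 K.
Carnot efficiency: η = 1 − T_C/T_H = 1 − 293.15/1343.15 = 0.7817.
Q_H = W/η = 87.5/0.7817 = 111.9 kW.

Q̇_H ≈ 111.9 kW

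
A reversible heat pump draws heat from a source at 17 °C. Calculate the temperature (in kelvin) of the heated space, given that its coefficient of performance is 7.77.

T_C = 17 °C → 17 + 273.15 = 290.15 K.
COP_HP = T_H/(T_H − T_C) ⇒ T_H = T_C·COP_HP/(COP_HP − 1) = 290.15 × 7.77/(7.77 − 1) = 333 K.

T_H ≈ 333 K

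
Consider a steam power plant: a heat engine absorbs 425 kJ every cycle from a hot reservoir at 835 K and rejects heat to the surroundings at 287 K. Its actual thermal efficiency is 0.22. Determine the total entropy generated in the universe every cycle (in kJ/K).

W = η·Q_H = 0.22 × 425 = 93.50 kJ, so Q_C = Q_H − W = 331.5 kJ.
Entropy balance on the reservoirs: −Q_H/T_H = -0.5090 kJ/K, +Q_C/T_C = 1.155 kJ/K.
ΔS_univ = −Q_H/T_H + Q_C/T_C = 0.6461 kJ/K (> 0, since η = 0.22 < η_Carnot = 0.656).

ΔS_univ ≈ 0.6461 kJ/K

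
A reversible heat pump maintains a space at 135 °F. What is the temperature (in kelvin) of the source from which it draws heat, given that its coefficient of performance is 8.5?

T_H = 135 °F → (135 − 32) × 5/9 = 57.22 °C = 330.37 K.
COP_HP = T_H/(T_H − T_C) ⇒ T_C = T_H·(COP_HP − 1)/COP_HP = 330.37 × (8.5 − 1)/8.5 = 292 K.

T_C ≈ 292 K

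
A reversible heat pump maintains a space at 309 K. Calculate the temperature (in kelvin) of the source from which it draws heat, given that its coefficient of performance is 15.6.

COP_HP = T_H/(T_H − T_C) ⇒ T_C = T_H·(COP_HP − 1)/COP_HP = 309.00 × (15.6 − 1)/15.6 = 289 K.

T_C ≈ 289 K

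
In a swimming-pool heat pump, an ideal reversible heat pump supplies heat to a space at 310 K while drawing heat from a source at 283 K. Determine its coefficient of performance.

For a reversible heat pump, COP_HP = T_H/(T_H − T_C) = 310.00/(310.00 − 283.00) = 11.5.

COP_HP ≈ 11.5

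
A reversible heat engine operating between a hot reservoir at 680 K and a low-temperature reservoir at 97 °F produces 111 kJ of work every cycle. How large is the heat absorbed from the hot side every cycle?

T_C = 97 °F → (97 − 32) × 5/9 = 36.11 °C = 309.26 K.
Carnot efficiency: η = 1 − T_C/T_H = 1 − 309.26/680.00 = 0.5452.
Q_H = W/η = 111/0.5452 = 203.6 kJ.

Q_H ≈ 203.6 kJ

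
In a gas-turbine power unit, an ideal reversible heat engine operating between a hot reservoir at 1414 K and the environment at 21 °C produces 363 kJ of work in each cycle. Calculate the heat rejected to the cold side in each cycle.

Q_C ≈ 95.35 kJ

T_C = 21 °C → 21 + 273.15 = 294.15 K.
η_rev = 1 − T_C/T_H = 1 − 294.15/1414.00 = 0.7920.
Since Q_C/Q_H = T_C/T_H and Q_H = W/η, Q_C = W·T_C/(T_H − T_C) = 363 × 294.15/1119.85 = 95.35 kJ.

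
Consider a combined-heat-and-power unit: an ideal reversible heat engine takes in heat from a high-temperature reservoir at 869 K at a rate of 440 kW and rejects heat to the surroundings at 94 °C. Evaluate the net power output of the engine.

T_C = 94 °C → 94 + 273.15 = 367.15 K.
The Carnot efficiency is η = 1 − T_C/T_H = 1 − 367.15/869.00 = 0.5775.
W = η·Q_H = 0.5775 × 440 = 254 kW.

Ẇ ≈ 254 kW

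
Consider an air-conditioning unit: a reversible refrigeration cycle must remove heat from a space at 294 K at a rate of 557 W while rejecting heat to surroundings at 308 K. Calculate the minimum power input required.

Ẇ_in ≈ 26.52 W

COP_R = T_C/(T_H − T_C) = 294.00/14.00 = 21.0000.
W = Q_C/COP_R = 557/21.0000 = 26.52 W.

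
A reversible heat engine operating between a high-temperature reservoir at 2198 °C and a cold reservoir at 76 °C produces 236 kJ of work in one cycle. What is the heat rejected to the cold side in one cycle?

T_H = 2198 °C → 2198 + 273.15 = 2471.15 K.
T_C = 76 °C → 76 + 273.15 = 349.15 K.
Since the cycle is reversible, η = 1 − T_C/T_H = 1 − 349.15/2471.15 = 0.8587.
Since Q_C/Q_H = T_C/T_H and Q_H = W/η, Q_C = W·T_C/(T_H − T_C) = 236 × 349.15/2122.00 = 38.8 kJ.

Q_C ≈ 38.8 kJ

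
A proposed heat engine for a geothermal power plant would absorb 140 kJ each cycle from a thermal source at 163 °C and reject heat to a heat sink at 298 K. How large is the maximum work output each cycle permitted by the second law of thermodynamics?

T_H = 163 °C → 163 + 273.15 = 436.15 K.
No engine can exceed the Carnot limit: η_max = 1 − T_C/T_H = 1 − 298.00/436.15 = 0.3167.
W_max = η_max · Q_H = 0.3167 × 140 = 44.34 kJ.

W_max ≈ 44.34 kJ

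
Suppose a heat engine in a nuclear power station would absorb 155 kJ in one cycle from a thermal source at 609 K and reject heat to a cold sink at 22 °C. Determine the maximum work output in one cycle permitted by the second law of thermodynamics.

W_max ≈ 79.88 kJ

T_C = 22 °C → 22 + 273.15 = 295.15 K.
The upper bound on efficiency is η_max = 1 − T_C/T_H = 1 − 295.15/609.00 = 0.5154.
W_max = η_max · Q_H = 0.5154 × 155 = 79.88 kJ.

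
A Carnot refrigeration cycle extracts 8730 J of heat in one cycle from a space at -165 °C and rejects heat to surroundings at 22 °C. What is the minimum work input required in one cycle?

W_in ≈ 15100 J

T_H = 22 °C → 22 + 273.15 = 295.15 K.
T_C = -165 °C → -165 + 273.15 = 108.15 K.
COP_R = T_C/(T_H − T_C) = 108.15/187.00 = 0.5783.
W = Q_C/COP_R = 8730/0.5783 = 15100 J.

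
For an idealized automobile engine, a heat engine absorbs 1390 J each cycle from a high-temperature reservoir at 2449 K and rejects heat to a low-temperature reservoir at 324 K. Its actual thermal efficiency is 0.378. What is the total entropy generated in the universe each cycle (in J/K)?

ΔS_univ ≈ 2.10 J/K

W = η·Q_H = 0.378 × 1390 = 525.4 J, so Q_C = Q_H − W = 864.6 J.
The hot reservoir loses entropy Q_H/T_H = 1390/2449.00 = 0.5676 J/K; the cold reservoir gains Q_C/T_C = 864.6/324.00 = 2.668 J/K.
ΔS_univ = −Q_H/T_H + Q_C/T_C = 2.10 J/K (> 0, since η = 0.378 < η_Carnot = 0.868).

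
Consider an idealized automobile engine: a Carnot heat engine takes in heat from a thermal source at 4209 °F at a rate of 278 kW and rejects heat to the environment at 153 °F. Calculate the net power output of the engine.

T_H = 4209 °F → (4209 − 32) × 5/9 = 2320.56 °C = 2593.71 K.
T_C = 153 °F → (153 − 32) × 5/9 = 67.22 °C = 340.37 K.
Since the cycle is reversible, η = 1 − T_C/T_H = 1 − 340.37/2593.71 = 0.8688.
W = η·Q_H = 0.8688 × 278 = 242 kW.

Ẇ ≈ 242 kW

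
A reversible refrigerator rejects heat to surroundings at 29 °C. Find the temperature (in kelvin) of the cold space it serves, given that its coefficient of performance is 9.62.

T_H = 29 °C → 29 + 273.15 = 302.15 K.
COP_R = T_C/(T_H − T_C) ⇒ T_C = T_H·COP_R/(1 + COP_R) = 302.15 × 9.62/(1 + 9.62) = 273.7 K.

T_C ≈ 273.7 K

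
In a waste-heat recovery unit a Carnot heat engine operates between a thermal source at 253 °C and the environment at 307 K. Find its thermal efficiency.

T_H = 253 °C → 253 + 273.15 = 526.15 K.
For a reversible engine, η = 1 − T_C/T_H = 1 − 307.00/526.15 = 0.417.

η ≈ 0.417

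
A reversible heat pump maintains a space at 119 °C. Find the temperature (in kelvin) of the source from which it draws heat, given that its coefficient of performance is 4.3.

T_H = 119 °C → 119 + 273.15 = 392.15 K.
COP_HP = T_H/(T_H − T_C) ⇒ T_C = T_H·(COP_HP − 1)/COP_HP = 392.15 × (4.3 − 1)/4.3 = 301.0 K.

T_C ≈ 301.0 K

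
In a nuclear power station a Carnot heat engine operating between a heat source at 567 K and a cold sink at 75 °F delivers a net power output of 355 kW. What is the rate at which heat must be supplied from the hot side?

Q̇_H ≈ 746 kW

T_C = 75 °F → (75 − 32) × 5/9 = 23.89 °C = 297.04 K.
Since the cycle is reversible, η = 1 − T_C/T_H = 1 − 297.04/567.00 = 0.4761.
Q_H = W/η = 355/0.4761 = 746 kW.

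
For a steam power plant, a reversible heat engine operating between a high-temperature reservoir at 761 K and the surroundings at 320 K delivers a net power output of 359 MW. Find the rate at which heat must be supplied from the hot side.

Q̇_H ≈ 619 MW

The Carnot efficiency is η = 1 − T_C/T_H = 1 − 320.00/761.00 = 0.5795.
Q_H = W/η = 359/0.5795 = 619 MW.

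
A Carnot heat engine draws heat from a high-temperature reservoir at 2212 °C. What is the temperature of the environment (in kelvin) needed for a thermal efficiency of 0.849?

T_H = 2212 °C → 2212 + 273.15 = 2485.15 K.
From η = 1 − T_C/T_H, T_C = T_H·(1 − η) = 2485.15 × (1 − 0.849) = 375.3 K.

T_C ≈ 375.3 K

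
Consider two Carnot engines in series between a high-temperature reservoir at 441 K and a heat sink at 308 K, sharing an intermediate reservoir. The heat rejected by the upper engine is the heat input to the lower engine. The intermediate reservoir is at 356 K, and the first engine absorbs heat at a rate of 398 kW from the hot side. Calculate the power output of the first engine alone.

Ẇ₁ ≈ 76.7 kW

First-stage efficiency η₁ = 1 − T_m/T_H = 1 − 356.00/441.00 = 0.1927.
W₁ = η₁·Q_H = 0.1927 × 398 = 76.7 kW.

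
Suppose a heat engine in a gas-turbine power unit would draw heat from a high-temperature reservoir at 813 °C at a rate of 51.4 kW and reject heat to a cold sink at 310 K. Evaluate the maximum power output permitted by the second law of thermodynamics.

T_H = 813 °C → 813 + 273.15 = 1086.15 K.
No engine can exceed the Carnot limit: η_max = 1 − T_C/T_H = 1 − 310.00/1086.15 = 0.7146.
W_max = η_max · Q_H = 0.7146 × 51.4 = 36.7 kW.

Ẇ_max ≈ 36.7 kW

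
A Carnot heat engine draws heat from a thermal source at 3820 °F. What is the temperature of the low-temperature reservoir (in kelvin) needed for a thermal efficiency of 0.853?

T_H = 3820 °F → (3820 − 32) × 5/9 = 2104.44 °C = 2377.59 K.
From η = 1 − T_C/T_H, T_C = T_H·(1 − η) = 2377.59 × (1 − 0.853) = 349.5 K.

T_C ≈ 349.5 K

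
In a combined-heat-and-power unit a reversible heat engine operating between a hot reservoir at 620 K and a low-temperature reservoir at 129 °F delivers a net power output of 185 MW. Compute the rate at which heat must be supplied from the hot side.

T_C = 129 °F → (129 − 32) × 5/9 = 53.89 °C = 327.04 K.
The Carnot efficiency is η = 1 − T_C/T_H = 1 − 327.04/620.00 = 0.4725.
Q_H = W/η = 185/0.4725 = 392 MW.

Q̇_H ≈ 392 MW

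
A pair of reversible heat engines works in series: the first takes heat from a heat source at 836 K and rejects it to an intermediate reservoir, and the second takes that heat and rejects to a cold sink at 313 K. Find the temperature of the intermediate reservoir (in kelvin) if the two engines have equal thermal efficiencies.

T_m ≈ 511.5 K

Equal efficiencies require 1 − T_m/T_H = 1 − T_C/T_m, i.e. T_m/T_H = T_C/T_m, so T_m = √(T_H·T_C) = √(836.00 × 313.00) = 511.5 K.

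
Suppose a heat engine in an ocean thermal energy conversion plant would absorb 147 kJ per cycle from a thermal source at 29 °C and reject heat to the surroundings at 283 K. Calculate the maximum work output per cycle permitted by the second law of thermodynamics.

T_H = 29 °C → 29 + 273.15 = 302.15 K.
No engine can exceed the Carnot limit: η_max = 1 − T_C/T_H = 1 − 283.00/302.15 = 0.0634.
W_max = η_max · Q_H = 0.0634 × 147 = 9.317 kJ.

W_max ≈ 9.317 kJ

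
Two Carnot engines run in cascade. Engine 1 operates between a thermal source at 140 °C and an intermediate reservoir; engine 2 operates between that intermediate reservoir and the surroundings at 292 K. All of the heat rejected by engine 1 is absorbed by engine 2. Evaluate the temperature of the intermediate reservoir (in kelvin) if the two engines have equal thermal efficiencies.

T_H = 140 °C → 140 + 273.15 = 413.15 K.
Equal efficiencies require 1 − T_m/T_H = 1 − T_C/T_m, i.e. T_m/T_H = T_C/T_m, so T_m = √(T_H·T_C) = √(413.15 × 292.00) = 347.3 K.

T_m ≈ 347.3 K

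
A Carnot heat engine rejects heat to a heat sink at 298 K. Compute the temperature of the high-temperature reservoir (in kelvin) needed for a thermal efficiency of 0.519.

From η = 1 − T_C/T_H, solving for T_H gives T_H = T_C/(1 − η) = 298.00/(1 − 0.519) = 620 K.

T_H ≈ 620 K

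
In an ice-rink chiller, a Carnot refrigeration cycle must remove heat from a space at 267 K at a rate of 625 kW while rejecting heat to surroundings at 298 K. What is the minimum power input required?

The reversible coefficient of performance is COP_R = T_C/(T_H − T_C) = 267.00/31.00 = 8.6129.
W = Q_C/COP_R = 625/8.6129 = 72.6 kW.

Ẇ_in ≈ 72.6 kW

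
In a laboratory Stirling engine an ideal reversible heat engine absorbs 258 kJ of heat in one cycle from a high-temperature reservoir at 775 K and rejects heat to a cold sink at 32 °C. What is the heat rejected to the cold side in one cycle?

Q_C ≈ 102 kJ

T_C = 32 °C → 32 + 273.15 = 305.15 K.
Since the cycle is reversible, η = 1 − T_C/T_H = 1 − 305.15/775.00 = 0.6063.
For a reversible cycle Q_C/Q_H = T_C/T_H, so Q_C = 258 × 305.15/775.00 = 102 kJ.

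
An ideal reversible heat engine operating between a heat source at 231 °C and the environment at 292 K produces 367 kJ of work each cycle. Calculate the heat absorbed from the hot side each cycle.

T_H = 231 °C → 231 + 273.15 = 504.15 K.
Since the cycle is reversible, η = 1 − T_C/T_H = 1 − 292.00/504.15 = 0.4208.
Q_H = W/η = 367/0.4208 = 872 kJ.

Q_H ≈ 872 kJ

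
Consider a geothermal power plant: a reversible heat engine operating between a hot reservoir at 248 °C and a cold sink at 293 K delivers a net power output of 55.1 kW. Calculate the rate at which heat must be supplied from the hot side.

T_H = 248 °C → 248 + 273.15 = 521.15 K.
Carnot efficiency: η = 1 − T_C/T_H = 1 − 293.00/521.15 = 0.4378.
Q_H = W/η = 55.1/0.4378 = 125.9 kW.

Q̇_H ≈ 125.9 kW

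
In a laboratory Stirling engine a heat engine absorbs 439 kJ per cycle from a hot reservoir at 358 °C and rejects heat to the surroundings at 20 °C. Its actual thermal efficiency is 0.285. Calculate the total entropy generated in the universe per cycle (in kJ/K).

ΔS_univ ≈ 0.375 kJ/K

T_H = 358 °C → 358 + 273.15 = 631.15 K.
T_C = 20 °C → 20 + 273.15 = 293.15 K.
W = η·Q_H = 0.285 × 439 = 125.1 kJ, so Q_C = Q_H − W = 313.9 kJ.
The hot reservoir loses entropy Q_H/T_H = 439/631.15 = 0.6956 kJ/K; the cold reservoir gains Q_C/T_C = 313.9/293.15 = 1.071 kJ/K.
ΔS_univ = −Q_H/T_H + Q_C/T_C = 0.375 kJ/K (> 0, since η = 0.285 < η_Carnot = 0.536).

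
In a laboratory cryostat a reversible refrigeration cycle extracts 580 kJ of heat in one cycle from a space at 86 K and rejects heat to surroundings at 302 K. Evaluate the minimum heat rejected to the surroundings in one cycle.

For a reversible cycle Q_H/Q_C = T_H/T_C, so Q_H = Q_C·T_H/T_C = 580 × 302.00/86.00 = 2040 kJ.

Q_H ≈ 2040 kJ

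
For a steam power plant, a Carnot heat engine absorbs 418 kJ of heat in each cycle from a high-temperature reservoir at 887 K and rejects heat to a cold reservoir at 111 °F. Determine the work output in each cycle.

W ≈ 268.6 kJ

T_C = 111 °F → (111 − 32) × 5/9 = 43.89 °C = 317.04 K.
For a reversible engine, η = 1 − T_C/T_H = 1 − 317.04/887.00 = 0.6426.
W = η·Q_H = 0.6426 × 418 = 268.6 kJ.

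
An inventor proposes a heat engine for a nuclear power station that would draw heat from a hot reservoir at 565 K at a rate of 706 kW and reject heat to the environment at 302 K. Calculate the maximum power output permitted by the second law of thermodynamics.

The second-law ceiling is the Carnot efficiency, η_max = 1 − T_C/T_H = 1 − 302.00/565.00 = 0.4655.
W_max = η_max · Q_H = 0.4655 × 706 = 329 kW.

Ẇ_max ≈ 329 kW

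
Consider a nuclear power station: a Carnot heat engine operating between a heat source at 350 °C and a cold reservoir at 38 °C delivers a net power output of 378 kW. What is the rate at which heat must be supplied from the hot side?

Q̇_H ≈ 755 kW

T_H = 350 °C → 350 + 273.15 = 623.15 K.
T_C = 38 °C → 38 + 273.15 = 311.15 K.
Since the cycle is reversible, η = 1 − T_C/T_H = 1 − 311.15/623.15 = 0.5007.
Q_H = W/η = 378/0.5007 = 755 kW.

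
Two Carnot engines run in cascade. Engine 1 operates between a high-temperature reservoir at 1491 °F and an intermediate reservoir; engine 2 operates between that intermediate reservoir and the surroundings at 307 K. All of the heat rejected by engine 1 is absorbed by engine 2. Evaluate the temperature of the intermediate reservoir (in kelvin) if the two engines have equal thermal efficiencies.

T_H = 1491 °F → (1491 − 32) × 5/9 = 810.56 °C = 1083.71 K.
Equal efficiencies require 1 − T_m/T_H = 1 − T_C/T_m, i.e. T_m/T_H = T_C/T_m, so T_m = √(T_H·T_C) = √(1083.71 × 307.00) = 576.8 K.

T_m ≈ 576.8 K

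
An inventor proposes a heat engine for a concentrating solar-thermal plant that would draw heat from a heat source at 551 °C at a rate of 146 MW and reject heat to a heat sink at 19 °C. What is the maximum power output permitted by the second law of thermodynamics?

T_H = 551 °C → 551 + 273.15 = 824.15 K.
T_C = 19 °C → 19 + 273.15 = 292.15 K.
The second-law ceiling is the Carnot efficiency, η_max = 1 − T_C/T_H = 1 − 292.15/824.15 = 0.6455.
W_max = η_max · Q_H = 0.6455 × 146 = 94.2 MW.

Ẇ_max ≈ 94.2 MW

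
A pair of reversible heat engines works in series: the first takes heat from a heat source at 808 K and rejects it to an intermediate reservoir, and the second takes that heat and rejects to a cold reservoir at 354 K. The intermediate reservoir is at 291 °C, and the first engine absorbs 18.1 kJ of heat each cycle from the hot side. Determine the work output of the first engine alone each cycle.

W₁ ≈ 5.46 kJ

T_m = 291 °C → 291 + 273.15 = 564.15 K.
First-stage efficiency η₁ = 1 − T_m/T_H = 1 − 564.15/808.00 = 0.3018.
W₁ = η₁·Q_H = 0.3018 × 18.1 = 5.46 kJ.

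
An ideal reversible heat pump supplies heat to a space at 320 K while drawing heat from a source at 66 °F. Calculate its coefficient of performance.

T_C = 66 °F → (66 − 32) × 5/9 = 18.89 °C = 292.04 K.
For a reversible heat pump, COP_HP = T_H/(T_H − T_C) = 320.00/(320.00 − 292.04) = 11.4.

COP_HP ≈ 11.4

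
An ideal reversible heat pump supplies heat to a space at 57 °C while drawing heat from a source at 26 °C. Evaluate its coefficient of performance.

T_H = 57 °C → 57 + 273.15 = 330.15 K.
T_C = 26 °C → 26 + 273.15 = 299.15 K.
COP_HP = T_H/(T_H − T_C) = 330.15/(330.15 − 299.15) = 10.6.

COP_HP ≈ 10.6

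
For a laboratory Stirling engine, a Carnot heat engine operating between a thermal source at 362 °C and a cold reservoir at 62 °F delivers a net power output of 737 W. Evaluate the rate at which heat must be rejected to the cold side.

T_H = 362 °C → 362 + 273.15 = 635.15 K.
T_C = 62 °F → (62 − 32) × 5/9 = 16.67 °C = 289.82 K.
The Carnot efficiency is η = 1 − T_C/T_H = 1 − 289.82/635.15 = 0.5437.
Since Q_C/Q_H = T_C/T_H and Q_H = W/η, Q_C = W·T_C/(T_H − T_C) = 737 × 289.82/345.33 = 619 W.

Q̇_C ≈ 619 W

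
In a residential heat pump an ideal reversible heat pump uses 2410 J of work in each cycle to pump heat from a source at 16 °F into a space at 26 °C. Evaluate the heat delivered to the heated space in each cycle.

T_H = 26 °C → 26 + 273.15 = 299.15 K.
T_C = 16 °F → (16 − 32) × 5/9 = -8.89 °C = 264.26 K.
The Carnot heat-pump COP is COP_HP = T_H/(T_H − T_C) = 299.15/34.89 = 8.5744.
Q_H = COP_HP · W = 8.5744 × 2410 = 20700 J.

Q_H ≈ 20700 J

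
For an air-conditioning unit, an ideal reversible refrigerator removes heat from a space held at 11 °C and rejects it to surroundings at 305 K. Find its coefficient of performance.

T_C = 11 °C → 11 + 273.15 = 284.15 K.
For a reversible refrigerator, COP_R = T_C/(T_H − T_C) = 284.15/(305.00 − 284.15) = 13.63.

COP_R ≈ 13.63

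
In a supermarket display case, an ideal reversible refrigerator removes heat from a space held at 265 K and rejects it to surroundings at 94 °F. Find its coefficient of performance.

COP_R ≈ 6.22

T_H = 94 °F → (94 − 32) × 5/9 = 34.44 °C = 307.59 K.
COP_R = T_C/(T_H − T_C) = 265.00/(307.59 − 265.00) = 6.22.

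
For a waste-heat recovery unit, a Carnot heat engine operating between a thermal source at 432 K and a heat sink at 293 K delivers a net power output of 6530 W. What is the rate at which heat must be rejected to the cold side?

Q̇_C ≈ 13760 W

Since the cycle is reversible, η = 1 − T_C/T_H = 1 − 293.00/432.00 = 0.3218.
Since Q_C/Q_H = T_C/T_H and Q_H = W/η, Q_C = W·T_C/(T_H − T_C) = 6530 × 293.00/139.00 = 13760 W.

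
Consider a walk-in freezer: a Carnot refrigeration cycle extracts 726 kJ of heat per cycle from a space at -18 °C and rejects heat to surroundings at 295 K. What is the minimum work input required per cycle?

T_C = -18 °C → -18 + 273.15 = 255.15 K.
The reversible coefficient of performance is COP_R = T_C/(T_H − T_C) = 255.15/39.85 = 6.4028.
W = Q_C/COP_R = 726/6.4028 = 113 kJ.

W_in ≈ 113 kJ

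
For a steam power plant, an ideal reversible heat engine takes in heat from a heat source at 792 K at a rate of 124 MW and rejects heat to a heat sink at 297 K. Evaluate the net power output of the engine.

Ẇ ≈ 77.50 MW

For a reversible engine, η = 1 − T_C/T_H = 1 − 297.00/792.00 = 0.6250.
W = η·Q_H = 0.6250 × 124 = 77.50 MW.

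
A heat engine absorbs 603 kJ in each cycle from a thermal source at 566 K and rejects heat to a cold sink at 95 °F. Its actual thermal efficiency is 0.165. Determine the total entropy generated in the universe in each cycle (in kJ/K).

ΔS_univ ≈ 0.569 kJ/K

T_C = 95 °F → (95 − 32) × 5/9 = 35.00 °C = 308.15 K.
W = η·Q_H = 0.165 × 603 = 99.50 kJ, so Q_C = Q_H − W = 503.5 kJ.
Reservoir entropy changes: ΔS_H = −Q_H/T_H = −603/566.00 = -1.065 kJ/K and ΔS_C = +Q_C/T_C = 503.5/308.15 = 1.634 kJ/K.
ΔS_univ = −Q_H/T_H + Q_C/T_C = 0.569 kJ/K (> 0, since η = 0.165 < η_Carnot = 0.456).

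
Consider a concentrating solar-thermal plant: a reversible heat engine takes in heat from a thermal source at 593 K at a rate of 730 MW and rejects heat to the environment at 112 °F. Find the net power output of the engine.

T_C = 112 °F → (112 − 32) × 5/9 = 44.44 °C = 317.59 K.
η_rev = 1 − T_C/T_H = 1 − 317.59/593.00 = 0.4644.
W = η·Q_H = 0.4644 × 730 = 339.0 MW.

Ẇ ≈ 339.0 MW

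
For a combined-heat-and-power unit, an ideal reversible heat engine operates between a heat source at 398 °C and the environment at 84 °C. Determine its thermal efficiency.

T_H = 398 °C → 398 + 273.15 = 671.15 K.
T_C = 84 °C → 84 + 273.15 = 357.15 K.
Carnot efficiency: η = 1 − T_C/T_H = 1 − 357.15/671.15 = 0.468.

η ≈ 0.468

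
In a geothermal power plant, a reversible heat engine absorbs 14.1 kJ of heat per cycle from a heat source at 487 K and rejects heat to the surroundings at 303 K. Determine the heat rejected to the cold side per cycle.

η_rev = 1 − T_C/T_H = 1 − 303.00/487.00 = 0.3778.
For a reversible cycle Q_C/Q_H = T_C/T_H, so Q_C = 14.1 × 303.00/487.00 = 8.773 kJ.

Q_C ≈ 8.773 kJ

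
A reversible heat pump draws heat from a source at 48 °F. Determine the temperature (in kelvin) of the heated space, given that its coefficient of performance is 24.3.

T_C = 48 °F → (48 − 32) × 5/9 = 8.89 °C = 282.04 K.
COP_HP = T_H/(T_H − T_C) ⇒ T_H = T_C·COP_HP/(COP_HP − 1) = 282.04 × 24.3/(24.3 − 1) = 294.1 K.

T_H ≈ 294.1 K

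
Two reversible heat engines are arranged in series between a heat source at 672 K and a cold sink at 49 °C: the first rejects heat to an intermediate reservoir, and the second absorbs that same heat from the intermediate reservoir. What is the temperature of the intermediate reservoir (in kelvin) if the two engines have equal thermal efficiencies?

T_m ≈ 465.3 K

T_C = 49 °C → 49 + 273.15 = 322.15 K.
Equal efficiencies require 1 − T_m/T_H = 1 − T_C/T_m, i.e. T_m/T_H = T_C/T_m, so T_m = √(T_H·T_C) = √(672.00 × 322.15) = 465.3 K.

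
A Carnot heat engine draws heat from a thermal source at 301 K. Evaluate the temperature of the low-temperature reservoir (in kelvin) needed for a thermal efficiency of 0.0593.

T_C ≈ 283 K

From η = 1 − T_C/T_H, T_C = T_H·(1 − η) = 301.00 × (1 − 0.0593) = 283 K.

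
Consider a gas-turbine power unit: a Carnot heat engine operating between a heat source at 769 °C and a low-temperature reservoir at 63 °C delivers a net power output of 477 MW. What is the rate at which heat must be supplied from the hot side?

T_H = 769 °C → 769 + 273.15 = 1042.15 K.
T_C = 63 °C → 63 + 273.15 = 336.15 K.
η_rev = 1 − T_C/T_H = 1 − 336.15/1042.15 = 0.6774.
Q_H = W/η = 477/0.6774 = 704.1 MW.

Q̇_H ≈ 704.1 MW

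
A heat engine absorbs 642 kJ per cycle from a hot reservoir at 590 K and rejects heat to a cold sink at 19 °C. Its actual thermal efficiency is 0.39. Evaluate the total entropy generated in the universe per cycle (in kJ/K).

ΔS_univ ≈ 0.252 kJ/K

T_C = 19 °C → 19 + 273.15 = 292.15 K.
W = η·Q_H = 0.39 × 642 = 250.4 kJ, so Q_C = Q_H − W = 391.6 kJ.
Reservoir entropy changes: ΔS_H = −Q_H/T_H = −642/590.00 = -1.088 kJ/K and ΔS_C = +Q_C/T_C = 391.6/292.15 = 1.340 kJ/K.
ΔS_univ = −Q_H/T_H + Q_C/T_C = 0.252 kJ/K (> 0, since η = 0.39 < η_Carnot = 0.505).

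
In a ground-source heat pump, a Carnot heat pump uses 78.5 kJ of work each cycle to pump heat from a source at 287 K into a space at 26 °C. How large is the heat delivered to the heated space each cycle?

T_H = 26 °C → 26 + 273.15 = 299.15 K.
Reversible heating COP: COP_HP = T_H/(T_H − T_C) = 299.15/12.15 = 24.6214.
Q_H = COP_HP · W = 24.6214 × 78.5 = 1933 kJ.

Q_H ≈ 1933 kJ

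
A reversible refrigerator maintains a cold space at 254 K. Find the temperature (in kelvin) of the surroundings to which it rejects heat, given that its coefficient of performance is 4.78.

T_H ≈ 307.1 K

COP_R = T_C/(T_H − T_C) ⇒ T_H = T_C·(1 + 1/COP_R) = 254.00 × (1 + 1/4.78) = 307.1 K.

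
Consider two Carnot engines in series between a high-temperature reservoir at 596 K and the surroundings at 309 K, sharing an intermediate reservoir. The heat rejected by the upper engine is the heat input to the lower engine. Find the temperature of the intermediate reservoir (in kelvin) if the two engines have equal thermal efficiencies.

Equal efficiencies require 1 − T_m/T_H = 1 − T_C/T_m, i.e. T_m/T_H = T_C/T_m, so T_m = √(T_H·T_C) = √(596.00 × 309.00) = 429.1 K.

T_m ≈ 429.1 K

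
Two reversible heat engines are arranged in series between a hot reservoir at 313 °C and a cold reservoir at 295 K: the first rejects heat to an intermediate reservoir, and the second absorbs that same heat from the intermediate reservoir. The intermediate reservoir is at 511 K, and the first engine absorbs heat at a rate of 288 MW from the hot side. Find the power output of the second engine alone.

Ẇ₂ ≈ 106 MW

T_H = 313 °C → 313 + 273.15 = 586.15 K.
Heat entering the second stage: Q_m = Q_H·(T_m/T_H) = 288 × 511.00/586.15 = 251 MW.
Second-stage efficiency η₂ = 1 − T_C/T_m = 1 − 295.00/511.00 = 0.4227, so W₂ = η₂·Q_m = 106 MW.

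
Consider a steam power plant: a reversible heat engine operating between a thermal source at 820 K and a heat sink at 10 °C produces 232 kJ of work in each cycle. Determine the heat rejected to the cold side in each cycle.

T_C = 10 °C → 10 + 273.15 = 283.15 K.
For a reversible engine, η = 1 − T_C/T_H = 1 − 283.15/820.00 = 0.6547.
Since Q_C/Q_H = T_C/T_H and Q_H = W/η, Q_C = W·T_C/(T_H − T_C) = 232 × 283.15/536.85 = 122.4 kJ.

Q_C ≈ 122.4 kJ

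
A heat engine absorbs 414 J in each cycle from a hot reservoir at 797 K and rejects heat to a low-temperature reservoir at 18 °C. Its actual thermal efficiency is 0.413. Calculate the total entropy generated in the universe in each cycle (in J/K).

ΔS_univ ≈ 0.3152 J/K

T_C = 18 °C → 18 + 273.15 = 291.15 K.
W = η·Q_H = 0.413 × 414 = 171.0 J, so Q_C = Q_H − W = 243.0 J.
The hot reservoir loses entropy Q_H/T_H = 414/797.00 = 0.5194 J/K; the cold reservoir gains Q_C/T_C = 243.0/291.15 = 0.8347 J/K.
ΔS_univ = −Q_H/T_H + Q_C/T_C = 0.3152 J/K (> 0, since η = 0.413 < η_Carnot = 0.635).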